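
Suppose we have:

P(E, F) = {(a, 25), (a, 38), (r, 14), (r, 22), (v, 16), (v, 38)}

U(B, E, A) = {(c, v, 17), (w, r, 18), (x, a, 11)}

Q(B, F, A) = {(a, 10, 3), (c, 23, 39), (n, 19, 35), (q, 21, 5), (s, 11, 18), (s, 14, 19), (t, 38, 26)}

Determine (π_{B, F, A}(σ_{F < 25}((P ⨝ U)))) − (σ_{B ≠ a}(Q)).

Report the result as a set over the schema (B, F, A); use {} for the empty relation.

P ⋈ U (natural join on E): {(a, 25, x, 11), (a, 38, x, 11), (r, 14, w, 18), (r, 22, w, 18), (v, 16, c, 17), (v, 38, c, 17)}
σ[F < 25]: keep tuples satisfying F < 25 → {(r, 14, w, 18), (r, 22, w, 18), (v, 16, c, 17)}
π[B, F, A]: project onto (B, F, A) → {(c, 16, 17), (w, 14, 18), (w, 22, 18)}
σ[B ≠ a]: keep tuples satisfying B ≠ a → {(c, 23, 39), (n, 19, 35), (q, 21, 5), (s, 11, 18), (s, 14, 19), (t, 38, 26)}
Difference: {(c, 16, 17), (w, 14, 18), (w, 22, 18)} with {(c, 23, 39), (n, 19, 35), (q, 21, 5), (s, 11, 18), (s, 14, 19), (t, 38, 26)} → {(c, 16, 17), (w, 14, 18), (w, 22, 18)}

{(c, 16, 17), (w, 14, 18), (w, 22, 18)}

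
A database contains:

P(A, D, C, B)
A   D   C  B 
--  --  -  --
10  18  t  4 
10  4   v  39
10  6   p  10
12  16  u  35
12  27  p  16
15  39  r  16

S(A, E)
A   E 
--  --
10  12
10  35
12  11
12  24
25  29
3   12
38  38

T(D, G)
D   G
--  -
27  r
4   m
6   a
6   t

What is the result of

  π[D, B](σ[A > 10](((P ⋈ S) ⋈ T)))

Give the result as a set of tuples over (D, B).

{(27, 16)}

Joining P and S on A yields {(10, 18, t, 4, 12), (10, 18, t, 4, 35), (10, 4, v, 39, 12), (10, 4, v, 39, 35), (10, 6, p, 10, 12), (10, 6, p, 10, 35), (12, 16, u, 35, 11), (12, 16, u, 35, 24), (12, 27, p, 16, 11), (12, 27, p, 16, 24)}.
Joining (P ⋈ S) and T on D yields {(10, 4, v, 39, 12, m), (10, 4, v, 39, 35, m), (10, 6, p, 10, 12, a), (10, 6, p, 10, 12, t), (10, 6, p, 10, 35, a), (10, 6, p, 10, 35, t), (12, 27, p, 16, 11, r), (12, 27, p, 16, 24, r)}.
Apply σ_{A > 10}; surviving tuples: {(12, 27, p, 16, 11, r), (12, 27, p, 16, 24, r)}
π[D, B]: project onto (D, B) (1 duplicate(s) eliminated) → {(27, 16)}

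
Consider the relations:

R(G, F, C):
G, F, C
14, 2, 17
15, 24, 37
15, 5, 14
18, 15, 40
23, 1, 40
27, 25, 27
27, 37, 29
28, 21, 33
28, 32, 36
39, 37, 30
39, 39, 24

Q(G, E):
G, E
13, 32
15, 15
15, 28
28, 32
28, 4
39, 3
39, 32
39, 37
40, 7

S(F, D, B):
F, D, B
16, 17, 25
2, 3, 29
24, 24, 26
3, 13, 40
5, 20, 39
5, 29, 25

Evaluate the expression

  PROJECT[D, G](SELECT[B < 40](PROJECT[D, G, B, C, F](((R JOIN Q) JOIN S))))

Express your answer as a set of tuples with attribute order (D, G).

{(20, 15), (24, 15), (29, 15)}

Natural join on G: {(15, 24, 37, 15), (15, 24, 37, 28), (15, 5, 14, 15), (15, 5, 14, 28), (28, 21, 33, 32), (28, 21, 33, 4), (28, 32, 36, 32), (28, 32, 36, 4), (39, 37, 30, 3), (39, 37, 30, 32), (39, 37, 30, 37), (39, 39, 24, 3), (39, 39, 24, 32), (39, 39, 24, 37)}
Natural join on F: {(15, 24, 37, 15, 24, 26), (15, 24, 37, 28, 24, 26), (15, 5, 14, 15, 20, 39), (15, 5, 14, 15, 29, 25), (15, 5, 14, 28, 20, 39), (15, 5, 14, 28, 29, 25)}
π[D, G, B, C, F]: project onto (D, G, B, C, F) (3 duplicate(s) eliminated) → {(20, 15, 39, 14, 5), (24, 15, 26, 37, 24), (29, 15, 25, 14, 5)}
Apply σ_{B < 40}; surviving tuples: {(20, 15, 39, 14, 5), (24, 15, 26, 37, 24), (29, 15, 25, 14, 5)}
π[D, G]: project onto (D, G) → {(20, 15), (24, 15), (29, 15)}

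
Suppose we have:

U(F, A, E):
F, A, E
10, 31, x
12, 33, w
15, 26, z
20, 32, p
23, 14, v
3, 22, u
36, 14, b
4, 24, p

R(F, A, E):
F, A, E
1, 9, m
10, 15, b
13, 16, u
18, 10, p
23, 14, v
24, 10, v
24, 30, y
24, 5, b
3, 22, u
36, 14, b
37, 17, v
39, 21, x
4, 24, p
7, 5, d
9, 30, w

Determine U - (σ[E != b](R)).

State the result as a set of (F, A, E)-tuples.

Apply σ_{E != b}; surviving tuples: {(1, 9, m), (13, 16, u), (18, 10, p), (23, 14, v), (24, 10, v), (24, 30, y), (3, 22, u), (37, 17, v), (39, 21, x), (4, 24, p), (7, 5, d), (9, 30, w)}
Set difference of the two operands is {(10, 31, x), (12, 33, w), (15, 26, z), (20, 32, p), (36, 14, b)}.

{(10, 31, x), (12, 33, w), (15, 26, z), (20, 32, p), (36, 14, b)}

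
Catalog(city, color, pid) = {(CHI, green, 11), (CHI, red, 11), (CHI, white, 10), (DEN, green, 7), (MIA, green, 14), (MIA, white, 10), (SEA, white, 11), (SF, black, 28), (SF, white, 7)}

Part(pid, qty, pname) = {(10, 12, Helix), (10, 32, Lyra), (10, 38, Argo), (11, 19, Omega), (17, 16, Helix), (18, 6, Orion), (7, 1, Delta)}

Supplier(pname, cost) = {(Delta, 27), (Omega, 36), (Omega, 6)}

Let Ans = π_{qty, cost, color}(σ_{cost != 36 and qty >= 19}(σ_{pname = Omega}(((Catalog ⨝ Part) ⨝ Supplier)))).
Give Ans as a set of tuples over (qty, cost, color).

Joining Catalog and Part on pid yields {(CHI, green, 11, 19, Omega), (CHI, red, 11, 19, Omega), (CHI, white, 10, 12, Helix), (CHI, white, 10, 32, Lyra), (CHI, white, 10, 38, Argo), (DEN, green, 7, 1, Delta), (MIA, white, 10, 12, Helix), (MIA, white, 10, 32, Lyra), (MIA, white, 10, 38, Argo), (SEA, white, 11, 19, Omega), (SF, white, 7, 1, Delta)}.
Joining (Catalog ⨝ Part) and Supplier on pname yields {(CHI, green, 11, 19, Omega, 36), (CHI, green, 11, 19, Omega, 6), (CHI, red, 11, 19, Omega, 36), (CHI, red, 11, 19, Omega, 6), (DEN, green, 7, 1, Delta, 27), (SEA, white, 11, 19, Omega, 36), (SEA, white, 11, 19, Omega, 6), (SF, white, 7, 1, Delta, 27)}.
Filtering on pname = Omega leaves {(CHI, green, 11, 19, Omega, 36), (CHI, green, 11, 19, Omega, 6), (CHI, red, 11, 19, Omega, 36), (CHI, red, 11, 19, Omega, 6), (SEA, white, 11, 19, Omega, 36), (SEA, white, 11, 19, Omega, 6)}.
Filtering on cost != 36 and qty >= 19 leaves {(CHI, green, 11, 19, Omega, 6), (CHI, red, 11, 19, Omega, 6), (SEA, white, 11, 19, Omega, 6)}.
π_{qty, cost, color} gives {(19, 6, green), (19, 6, red), (19, 6, white)}.

{(19, 6, green), (19, 6, red), (19, 6, white)}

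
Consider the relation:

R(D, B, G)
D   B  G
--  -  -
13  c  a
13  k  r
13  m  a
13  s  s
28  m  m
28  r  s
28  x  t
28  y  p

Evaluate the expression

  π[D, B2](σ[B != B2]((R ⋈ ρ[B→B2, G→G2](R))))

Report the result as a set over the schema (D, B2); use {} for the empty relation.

ρ[B→B2, G→G2]: schema becomes (D, B2, G2); tuples unchanged.
Joining R and ρ[B→B2, G→G2](R) on D yields {(13, c, a, c, a), (13, c, a, k, r), (13, c, a, m, a), (13, c, a, s, s), (13, k, r, c, a), (13, k, r, k, r), (13, k, r, m, a), (13, k, r, s, s), (13, m, a, c, a), (13, m, a, k, r), (13, m, a, m, a), (13, m, a, s, s), (13, s, s, c, a), (13, s, s, k, r), (13, s, s, m, a), (13, s, s, s, s), (28, m, m, m, m), (28, m, m, r, s), (28, m, m, x, t), (28, m, m, y, p), (28, r, s, m, m), (28, r, s, r, s), (28, r, s, x, t), (28, r, s, y, p), (28, x, t, m, m), (28, x, t, r, s), (28, x, t, x, t), (28, x, t, y, p), (28, y, p, m, m), (28, y, p, r, s), (28, y, p, x, t), (28, y, p, y, p)}.
Filtering on B != B2 leaves {(13, c, a, k, r), (13, c, a, m, a), (13, c, a, s, s), (13, k, r, c, a), (13, k, r, m, a), (13, k, r, s, s), (13, m, a, c, a), (13, m, a, k, r), (13, m, a, s, s), (13, s, s, c, a), (13, s, s, k, r), (13, s, s, m, a), (28, m, m, r, s), (28, m, m, x, t), (28, m, m, y, p), (28, r, s, m, m), (28, r, s, x, t), (28, r, s, y, p), (28, x, t, m, m), (28, x, t, r, s), (28, x, t, y, p), (28, y, p, m, m), (28, y, p, r, s), (28, y, p, x, t)}.
Keep only column(s) D, B2 (16 duplicate(s) eliminated): {(13, c), (13, k), (13, m), (13, s), (28, m), (28, r), (28, x), (28, y)}

{(13, c), (13, k), (13, m), (13, s), (28, m), (28, r), (28, x), (28, y)}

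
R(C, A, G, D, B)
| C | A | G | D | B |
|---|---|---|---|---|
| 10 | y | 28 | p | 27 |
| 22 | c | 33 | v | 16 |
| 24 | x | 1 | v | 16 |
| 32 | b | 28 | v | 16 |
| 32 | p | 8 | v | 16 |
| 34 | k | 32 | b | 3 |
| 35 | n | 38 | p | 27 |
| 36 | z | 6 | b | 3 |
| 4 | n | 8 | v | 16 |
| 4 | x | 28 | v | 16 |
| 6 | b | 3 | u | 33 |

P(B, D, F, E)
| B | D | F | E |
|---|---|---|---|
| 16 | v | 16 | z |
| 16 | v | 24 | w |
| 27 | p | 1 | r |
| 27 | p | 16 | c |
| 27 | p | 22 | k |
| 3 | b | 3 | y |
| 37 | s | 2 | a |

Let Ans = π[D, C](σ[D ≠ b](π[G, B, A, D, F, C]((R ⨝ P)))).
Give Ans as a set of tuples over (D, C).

{(p, 10), (p, 35), (v, 22), (v, 24), (v, 32), (v, 4)}

Natural join on D, B: {(10, y, 28, p, 27, 1, r), (10, y, 28, p, 27, 16, c), (10, y, 28, p, 27, 22, k), (22, c, 33, v, 16, 16, z), (22, c, 33, v, 16, 24, w), (24, x, 1, v, 16, 16, z), (24, x, 1, v, 16, 24, w), (32, b, 28, v, 16, 16, z), (32, b, 28, v, 16, 24, w), (32, p, 8, v, 16, 16, z), (32, p, 8, v, 16, 24, w), (34, k, 32, b, 3, 3, y), (35, n, 38, p, 27, 1, r), (35, n, 38, p, 27, 16, c), (35, n, 38, p, 27, 22, k), (36, z, 6, b, 3, 3, y), (4, n, 8, v, 16, 16, z), (4, n, 8, v, 16, 24, w), (4, x, 28, v, 16, 16, z), (4, x, 28, v, 16, 24, w)}
π[G, B, A, D, F, C]: project onto (G, B, A, D, F, C) → {(1, 16, x, v, 16, 24), (1, 16, x, v, 24, 24), (28, 16, b, v, 16, 32), (28, 16, b, v, 24, 32), (28, 16, x, v, 16, 4), (28, 16, x, v, 24, 4), (28, 27, y, p, 1, 10), (28, 27, y, p, 16, 10), (28, 27, y, p, 22, 10), (32, 3, k, b, 3, 34), (33, 16, c, v, 16, 22), (33, 16, c, v, 24, 22), (38, 27, n, p, 1, 35), (38, 27, n, p, 16, 35), (38, 27, n, p, 22, 35), (6, 3, z, b, 3, 36), (8, 16, n, v, 16, 4), (8, 16, n, v, 24, 4), (8, 16, p, v, 16, 32), (8, 16, p, v, 24, 32)}
Selection D ≠ b: {(1, 16, x, v, 16, 24), (1, 16, x, v, 24, 24), (28, 16, b, v, 16, 32), (28, 16, b, v, 24, 32), (28, 16, x, v, 16, 4), (28, 16, x, v, 24, 4), (28, 27, y, p, 1, 10), (28, 27, y, p, 16, 10), (28, 27, y, p, 22, 10), (33, 16, c, v, 16, 22), (33, 16, c, v, 24, 22), (38, 27, n, p, 1, 35), (38, 27, n, p, 16, 35), (38, 27, n, p, 22, 35), (8, 16, n, v, 16, 4), (8, 16, n, v, 24, 4), (8, 16, p, v, 16, 32), (8, 16, p, v, 24, 32)}
π[D, C]: project onto (D, C) (12 duplicate(s) eliminated) → {(p, 10), (p, 35), (v, 22), (v, 24), (v, 32), (v, 4)}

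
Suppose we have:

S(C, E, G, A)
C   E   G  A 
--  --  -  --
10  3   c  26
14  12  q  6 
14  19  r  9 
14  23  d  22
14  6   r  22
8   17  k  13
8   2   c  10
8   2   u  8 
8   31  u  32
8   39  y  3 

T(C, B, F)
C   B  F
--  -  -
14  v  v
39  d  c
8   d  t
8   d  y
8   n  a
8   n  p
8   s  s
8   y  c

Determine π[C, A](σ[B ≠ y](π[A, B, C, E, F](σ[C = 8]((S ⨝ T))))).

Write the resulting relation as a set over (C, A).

{(8, 10), (8, 13), (8, 3), (8, 32), (8, 8)}

S ⋈ T (natural join on C): {(14, 12, q, 6, v, v), (14, 19, r, 9, v, v), (14, 23, d, 22, v, v), (14, 6, r, 22, v, v), (8, 17, k, 13, d, t), (8, 17, k, 13, d, y), (8, 17, k, 13, n, a), (8, 17, k, 13, n, p), (8, 17, k, 13, s, s), (8, 17, k, 13, y, c), (8, 2, c, 10, d, t), (8, 2, c, 10, d, y), (8, 2, c, 10, n, a), (8, 2, c, 10, n, p), (8, 2, c, 10, s, s), (8, 2, c, 10, y, c), (8, 2, u, 8, d, t), (8, 2, u, 8, d, y), (8, 2, u, 8, n, a), (8, 2, u, 8, n, p), (8, 2, u, 8, s, s), (8, 2, u, 8, y, c), (8, 31, u, 32, d, t), (8, 31, u, 32, d, y), (8, 31, u, 32, n, a), (8, 31, u, 32, n, p), (8, 31, u, 32, s, s), (8, 31, u, 32, y, c), (8, 39, y, 3, d, t), (8, 39, y, 3, d, y), (8, 39, y, 3, n, a), (8, 39, y, 3, n, p), (8, 39, y, 3, s, s), (8, 39, y, 3, y, c)}
σ[C = 8]: keep tuples satisfying C = 8 → {(8, 17, k, 13, d, t), (8, 17, k, 13, d, y), (8, 17, k, 13, n, a), (8, 17, k, 13, n, p), (8, 17, k, 13, s, s), (8, 17, k, 13, y, c), (8, 2, c, 10, d, t), (8, 2, c, 10, d, y), (8, 2, c, 10, n, a), (8, 2, c, 10, n, p), (8, 2, c, 10, s, s), (8, 2, c, 10, y, c), (8, 2, u, 8, d, t), (8, 2, u, 8, d, y), (8, 2, u, 8, n, a), (8, 2, u, 8, n, p), (8, 2, u, 8, s, s), (8, 2, u, 8, y, c), (8, 31, u, 32, d, t), (8, 31, u, 32, d, y), (8, 31, u, 32, n, a), (8, 31, u, 32, n, p), (8, 31, u, 32, s, s), (8, 31, u, 32, y, c), (8, 39, y, 3, d, t), (8, 39, y, 3, d, y), (8, 39, y, 3, n, a), (8, 39, y, 3, n, p), (8, 39, y, 3, s, s), (8, 39, y, 3, y, c)}
π_{A, B, C, E, F} gives {(10, d, 8, 2, t), (10, d, 8, 2, y), (10, n, 8, 2, a), (10, n, 8, 2, p), (10, s, 8, 2, s), (10, y, 8, 2, c), (13, d, 8, 17, t), (13, d, 8, 17, y), (13, n, 8, 17, a), (13, n, 8, 17, p), (13, s, 8, 17, s), (13, y, 8, 17, c), (3, d, 8, 39, t), (3, d, 8, 39, y), (3, n, 8, 39, a), (3, n, 8, 39, p), (3, s, 8, 39, s), (3, y, 8, 39, c), (32, d, 8, 31, t), (32, d, 8, 31, y), (32, n, 8, 31, a), (32, n, 8, 31, p), (32, s, 8, 31, s), (32, y, 8, 31, c), (8, d, 8, 2, t), (8, d, 8, 2, y), (8, n, 8, 2, a), (8, n, 8, 2, p), (8, s, 8, 2, s), (8, y, 8, 2, c)}.
σ[B ≠ y]: keep tuples satisfying B ≠ y → {(10, d, 8, 2, t), (10, d, 8, 2, y), (10, n, 8, 2, a), (10, n, 8, 2, p), (10, s, 8, 2, s), (13, d, 8, 17, t), (13, d, 8, 17, y), (13, n, 8, 17, a), (13, n, 8, 17, p), (13, s, 8, 17, s), (3, d, 8, 39, t), (3, d, 8, 39, y), (3, n, 8, 39, a), (3, n, 8, 39, p), (3, s, 8, 39, s), (32, d, 8, 31, t), (32, d, 8, 31, y), (32, n, 8, 31, a), (32, n, 8, 31, p), (32, s, 8, 31, s), (8, d, 8, 2, t), (8, d, 8, 2, y), (8, n, 8, 2, a), (8, n, 8, 2, p), (8, s, 8, 2, s)}
π_{C, A} gives {(8, 10), (8, 13), (8, 3), (8, 32), (8, 8)} (20 duplicate(s) eliminated).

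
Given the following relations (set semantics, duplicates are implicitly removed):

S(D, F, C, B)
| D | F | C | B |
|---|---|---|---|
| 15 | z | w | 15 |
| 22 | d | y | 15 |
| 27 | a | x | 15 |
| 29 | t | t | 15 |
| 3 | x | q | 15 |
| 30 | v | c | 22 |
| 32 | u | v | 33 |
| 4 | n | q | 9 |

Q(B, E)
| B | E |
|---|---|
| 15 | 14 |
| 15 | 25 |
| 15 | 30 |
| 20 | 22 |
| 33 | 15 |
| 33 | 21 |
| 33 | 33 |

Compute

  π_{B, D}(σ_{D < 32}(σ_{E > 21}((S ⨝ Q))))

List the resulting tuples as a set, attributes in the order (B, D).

Joining S and Q on B yields {(15, z, w, 15, 14), (15, z, w, 15, 25), (15, z, w, 15, 30), (22, d, y, 15, 14), (22, d, y, 15, 25), (22, d, y, 15, 30), (27, a, x, 15, 14), (27, a, x, 15, 25), (27, a, x, 15, 30), (29, t, t, 15, 14), (29, t, t, 15, 25), (29, t, t, 15, 30), (3, x, q, 15, 14), (3, x, q, 15, 25), (3, x, q, 15, 30), (32, u, v, 33, 15), (32, u, v, 33, 21), (32, u, v, 33, 33)}.
Apply σ_{E > 21}; surviving tuples: {(15, z, w, 15, 25), (15, z, w, 15, 30), (22, d, y, 15, 25), (22, d, y, 15, 30), (27, a, x, 15, 25), (27, a, x, 15, 30), (29, t, t, 15, 25), (29, t, t, 15, 30), (3, x, q, 15, 25), (3, x, q, 15, 30), (32, u, v, 33, 33)}
Apply σ_{D < 32}; surviving tuples: {(15, z, w, 15, 25), (15, z, w, 15, 30), (22, d, y, 15, 25), (22, d, y, 15, 30), (27, a, x, 15, 25), (27, a, x, 15, 30), (29, t, t, 15, 25), (29, t, t, 15, 30), (3, x, q, 15, 25), (3, x, q, 15, 30)}
π[B, D]: project onto (B, D) (5 duplicate(s) eliminated) → {(15, 15), (15, 22), (15, 27), (15, 29), (15, 3)}

{(15, 15), (15, 22), (15, 27), (15, 29), (15, 3)}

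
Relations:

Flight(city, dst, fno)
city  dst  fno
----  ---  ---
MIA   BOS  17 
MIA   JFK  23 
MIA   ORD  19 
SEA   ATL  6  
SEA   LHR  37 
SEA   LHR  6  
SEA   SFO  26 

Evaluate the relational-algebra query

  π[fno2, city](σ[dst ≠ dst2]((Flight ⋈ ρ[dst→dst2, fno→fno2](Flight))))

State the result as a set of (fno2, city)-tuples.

ρ[dst→dst2, fno→fno2]: schema becomes (city, dst2, fno2); tuples unchanged.
Flight ⋈ ρ[dst→dst2, fno→fno2](Flight) (natural join on city): {(MIA, BOS, 17, BOS, 17), (MIA, BOS, 17, JFK, 23), (MIA, BOS, 17, ORD, 19), (MIA, JFK, 23, BOS, 17), (MIA, JFK, 23, JFK, 23), (MIA, JFK, 23, ORD, 19), (MIA, ORD, 19, BOS, 17), (MIA, ORD, 19, JFK, 23), (MIA, ORD, 19, ORD, 19), (SEA, ATL, 6, ATL, 6), (SEA, ATL, 6, LHR, 37), (SEA, ATL, 6, LHR, 6), (SEA, ATL, 6, SFO, 26), (SEA, LHR, 37, ATL, 6), (SEA, LHR, 37, LHR, 37), (SEA, LHR, 37, LHR, 6), (SEA, LHR, 37, SFO, 26), (SEA, LHR, 6, ATL, 6), (SEA, LHR, 6, LHR, 37), (SEA, LHR, 6, LHR, 6), (SEA, LHR, 6, SFO, 26), (SEA, SFO, 26, ATL, 6), (SEA, SFO, 26, LHR, 37), (SEA, SFO, 26, LHR, 6), (SEA, SFO, 26, SFO, 26)}
Apply σ_{dst ≠ dst2}; surviving tuples: {(MIA, BOS, 17, JFK, 23), (MIA, BOS, 17, ORD, 19), (MIA, JFK, 23, BOS, 17), (MIA, JFK, 23, ORD, 19), (MIA, ORD, 19, BOS, 17), (MIA, ORD, 19, JFK, 23), (SEA, ATL, 6, LHR, 37), (SEA, ATL, 6, LHR, 6), (SEA, ATL, 6, SFO, 26), (SEA, LHR, 37, ATL, 6), (SEA, LHR, 37, SFO, 26), (SEA, LHR, 6, ATL, 6), (SEA, LHR, 6, SFO, 26), (SEA, SFO, 26, ATL, 6), (SEA, SFO, 26, LHR, 37), (SEA, SFO, 26, LHR, 6)}
π[fno2, city]: project onto (fno2, city) (10 duplicate(s) eliminated) → {(17, MIA), (19, MIA), (23, MIA), (26, SEA), (37, SEA), (6, SEA)}

{(17, MIA), (19, MIA), (23, MIA), (26, SEA), (37, SEA), (6, SEA)}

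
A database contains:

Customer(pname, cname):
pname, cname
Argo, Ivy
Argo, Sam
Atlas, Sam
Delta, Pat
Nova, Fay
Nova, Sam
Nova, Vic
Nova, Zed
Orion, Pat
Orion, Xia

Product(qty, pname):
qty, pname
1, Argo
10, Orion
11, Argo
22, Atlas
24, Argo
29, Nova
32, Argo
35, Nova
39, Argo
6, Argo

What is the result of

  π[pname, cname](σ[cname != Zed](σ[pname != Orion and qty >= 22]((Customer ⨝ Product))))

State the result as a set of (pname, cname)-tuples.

Natural join on pname: {(Argo, Ivy, 1), (Argo, Ivy, 11), (Argo, Ivy, 24), (Argo, Ivy, 32), (Argo, Ivy, 39), (Argo, Ivy, 6), (Argo, Sam, 1), (Argo, Sam, 11), (Argo, Sam, 24), (Argo, Sam, 32), (Argo, Sam, 39), (Argo, Sam, 6), (Atlas, Sam, 22), (Nova, Fay, 29), (Nova, Fay, 35), (Nova, Sam, 29), (Nova, Sam, 35), (Nova, Vic, 29), (Nova, Vic, 35), (Nova, Zed, 29), (Nova, Zed, 35), (Orion, Pat, 10), (Orion, Xia, 10)}
Apply σ_{pname != Orion and qty >= 22}; surviving tuples: {(Argo, Ivy, 24), (Argo, Ivy, 32), (Argo, Ivy, 39), (Argo, Sam, 24), (Argo, Sam, 32), (Argo, Sam, 39), (Atlas, Sam, 22), (Nova, Fay, 29), (Nova, Fay, 35), (Nova, Sam, 29), (Nova, Sam, 35), (Nova, Vic, 29), (Nova, Vic, 35), (Nova, Zed, 29), (Nova, Zed, 35)}
Apply σ_{cname != Zed}; surviving tuples: {(Argo, Ivy, 24), (Argo, Ivy, 32), (Argo, Ivy, 39), (Argo, Sam, 24), (Argo, Sam, 32), (Argo, Sam, 39), (Atlas, Sam, 22), (Nova, Fay, 29), (Nova, Fay, 35), (Nova, Sam, 29), (Nova, Sam, 35), (Nova, Vic, 29), (Nova, Vic, 35)}
π_{pname, cname} gives {(Argo, Ivy), (Argo, Sam), (Atlas, Sam), (Nova, Fay), (Nova, Sam), (Nova, Vic)} (7 duplicate(s) eliminated).

{(Argo, Ivy), (Argo, Sam), (Atlas, Sam), (Nova, Fay), (Nova, Sam), (Nova, Vic)}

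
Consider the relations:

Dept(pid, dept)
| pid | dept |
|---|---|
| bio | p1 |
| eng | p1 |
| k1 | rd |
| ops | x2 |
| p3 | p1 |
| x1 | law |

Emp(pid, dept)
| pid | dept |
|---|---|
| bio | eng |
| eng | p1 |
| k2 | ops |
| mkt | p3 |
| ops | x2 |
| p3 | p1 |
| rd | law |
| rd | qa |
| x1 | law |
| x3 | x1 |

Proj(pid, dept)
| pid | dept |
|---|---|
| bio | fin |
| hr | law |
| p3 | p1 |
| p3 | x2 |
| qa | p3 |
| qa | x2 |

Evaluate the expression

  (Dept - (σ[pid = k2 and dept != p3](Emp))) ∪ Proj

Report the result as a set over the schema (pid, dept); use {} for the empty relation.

{(bio, fin), (bio, p1), (eng, p1), (hr, law), (k1, rd), (ops, x2), (p3, p1), (p3, x2), (qa, p3), (qa, x2), (x1, law)}

Apply σ_{pid = k2 and dept != p3}; surviving tuples: {(k2, ops)}
Taking the difference: {(bio, p1), (eng, p1), (k1, rd), (ops, x2), (p3, p1), (x1, law)}
Taking the union: {(bio, fin), (bio, p1), (eng, p1), (hr, law), (k1, rd), (ops, x2), (p3, p1), (p3, x2), (qa, p3), (qa, x2), (x1, law)}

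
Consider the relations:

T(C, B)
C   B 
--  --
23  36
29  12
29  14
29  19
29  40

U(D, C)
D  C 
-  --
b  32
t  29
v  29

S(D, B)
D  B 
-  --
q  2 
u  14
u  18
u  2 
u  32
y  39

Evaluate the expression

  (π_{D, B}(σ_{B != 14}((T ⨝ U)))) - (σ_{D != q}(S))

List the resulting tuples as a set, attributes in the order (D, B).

{(t, 12), (t, 19), (t, 40), (v, 12), (v, 19), (v, 40)}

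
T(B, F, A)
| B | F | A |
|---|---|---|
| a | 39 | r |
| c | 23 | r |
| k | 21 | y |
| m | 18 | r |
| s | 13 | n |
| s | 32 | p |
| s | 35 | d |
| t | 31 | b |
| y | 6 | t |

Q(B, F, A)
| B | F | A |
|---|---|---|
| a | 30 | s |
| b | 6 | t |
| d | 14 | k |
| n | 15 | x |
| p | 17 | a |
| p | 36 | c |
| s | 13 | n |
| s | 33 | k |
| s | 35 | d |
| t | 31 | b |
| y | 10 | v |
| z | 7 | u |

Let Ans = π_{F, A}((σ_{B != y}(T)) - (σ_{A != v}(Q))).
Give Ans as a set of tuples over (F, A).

{(18, r), (21, y), (23, r), (32, p), (39, r)}

Selection B != y: {(a, 39, r), (c, 23, r), (k, 21, y), (m, 18, r), (s, 13, n), (s, 32, p), (s, 35, d), (t, 31, b)}
Selection A != v: {(a, 30, s), (b, 6, t), (d, 14, k), (n, 15, x), (p, 17, a), (p, 36, c), (s, 13, n), (s, 33, k), (s, 35, d), (t, 31, b), (z, 7, u)}
Set difference of the two operands is {(a, 39, r), (c, 23, r), (k, 21, y), (m, 18, r), (s, 32, p)}.
Keep only column(s) F, A: {(18, r), (21, y), (23, r), (32, p), (39, r)}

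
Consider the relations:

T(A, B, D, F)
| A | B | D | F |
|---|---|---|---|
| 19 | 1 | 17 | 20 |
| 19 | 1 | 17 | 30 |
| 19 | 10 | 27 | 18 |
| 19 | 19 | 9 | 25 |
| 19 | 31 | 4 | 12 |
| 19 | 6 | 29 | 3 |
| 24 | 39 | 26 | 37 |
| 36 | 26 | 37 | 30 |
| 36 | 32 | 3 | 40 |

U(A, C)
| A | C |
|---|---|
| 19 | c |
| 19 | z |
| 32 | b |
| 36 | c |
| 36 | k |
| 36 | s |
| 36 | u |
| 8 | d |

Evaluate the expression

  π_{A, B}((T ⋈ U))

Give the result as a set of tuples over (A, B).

Joining T and U on A yields {(19, 1, 17, 20, c), (19, 1, 17, 20, z), (19, 1, 17, 30, c), (19, 1, 17, 30, z), (19, 10, 27, 18, c), (19, 10, 27, 18, z), (19, 19, 9, 25, c), (19, 19, 9, 25, z), (19, 31, 4, 12, c), (19, 31, 4, 12, z), (19, 6, 29, 3, c), (19, 6, 29, 3, z), (36, 26, 37, 30, c), (36, 26, 37, 30, k), (36, 26, 37, 30, s), (36, 26, 37, 30, u), (36, 32, 3, 40, c), (36, 32, 3, 40, k), (36, 32, 3, 40, s), (36, 32, 3, 40, u)}.
π_{A, B} gives {(19, 1), (19, 10), (19, 19), (19, 31), (19, 6), (36, 26), (36, 32)} (13 duplicate(s) eliminated).

{(19, 1), (19, 10), (19, 19), (19, 31), (19, 6), (36, 26), (36, 32)}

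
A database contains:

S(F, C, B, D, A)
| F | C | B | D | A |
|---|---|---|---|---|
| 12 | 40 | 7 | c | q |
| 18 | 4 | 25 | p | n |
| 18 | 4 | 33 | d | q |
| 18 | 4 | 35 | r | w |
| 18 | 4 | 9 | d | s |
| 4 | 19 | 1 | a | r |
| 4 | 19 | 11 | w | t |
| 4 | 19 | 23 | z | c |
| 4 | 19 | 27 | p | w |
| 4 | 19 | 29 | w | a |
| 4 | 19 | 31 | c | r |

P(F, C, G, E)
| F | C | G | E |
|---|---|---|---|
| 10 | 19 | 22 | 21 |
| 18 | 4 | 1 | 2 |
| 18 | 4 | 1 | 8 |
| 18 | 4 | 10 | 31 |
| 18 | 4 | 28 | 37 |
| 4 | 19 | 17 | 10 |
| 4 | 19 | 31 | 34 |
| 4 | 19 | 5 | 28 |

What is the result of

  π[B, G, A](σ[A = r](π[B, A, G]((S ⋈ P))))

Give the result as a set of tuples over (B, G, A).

S ⋈ P (natural join on F, C): {(18, 4, 25, p, n, 1, 2), (18, 4, 25, p, n, 1, 8), (18, 4, 25, p, n, 10, 31), (18, 4, 25, p, n, 28, 37), (18, 4, 33, d, q, 1, 2), (18, 4, 33, d, q, 1, 8), (18, 4, 33, d, q, 10, 31), (18, 4, 33, d, q, 28, 37), (18, 4, 35, r, w, 1, 2), (18, 4, 35, r, w, 1, 8), (18, 4, 35, r, w, 10, 31), (18, 4, 35, r, w, 28, 37), (18, 4, 9, d, s, 1, 2), (18, 4, 9, d, s, 1, 8), (18, 4, 9, d, s, 10, 31), (18, 4, 9, d, s, 28, 37), (4, 19, 1, a, r, 17, 10), (4, 19, 1, a, r, 31, 34), (4, 19, 1, a, r, 5, 28), (4, 19, 11, w, t, 17, 10), (4, 19, 11, w, t, 31, 34), (4, 19, 11, w, t, 5, 28), (4, 19, 23, z, c, 17, 10), (4, 19, 23, z, c, 31, 34), (4, 19, 23, z, c, 5, 28), (4, 19, 27, p, w, 17, 10), (4, 19, 27, p, w, 31, 34), (4, 19, 27, p, w, 5, 28), (4, 19, 29, w, a, 17, 10), (4, 19, 29, w, a, 31, 34), (4, 19, 29, w, a, 5, 28), (4, 19, 31, c, r, 17, 10), (4, 19, 31, c, r, 31, 34), (4, 19, 31, c, r, 5, 28)}
Keep only column(s) B, A, G (4 duplicate(s) eliminated): {(1, r, 17), (1, r, 31), (1, r, 5), (11, t, 17), (11, t, 31), (11, t, 5), (23, c, 17), (23, c, 31), (23, c, 5), (25, n, 1), (25, n, 10), (25, n, 28), (27, w, 17), (27, w, 31), (27, w, 5), (29, a, 17), (29, a, 31), (29, a, 5), (31, r, 17), (31, r, 31), (31, r, 5), (33, q, 1), (33, q, 10), (33, q, 28), (35, w, 1), (35, w, 10), (35, w, 28), (9, s, 1), (9, s, 10), (9, s, 28)}
Filtering on A = r leaves {(1, r, 17), (1, r, 31), (1, r, 5), (31, r, 17), (31, r, 31), (31, r, 5)}.
Keep only column(s) B, G, A: {(1, 17, r), (1, 31, r), (1, 5, r), (31, 17, r), (31, 31, r), (31, 5, r)}

{(1, 17, r), (1, 31, r), (1, 5, r), (31, 17, r), (31, 31, r), (31, 5, r)}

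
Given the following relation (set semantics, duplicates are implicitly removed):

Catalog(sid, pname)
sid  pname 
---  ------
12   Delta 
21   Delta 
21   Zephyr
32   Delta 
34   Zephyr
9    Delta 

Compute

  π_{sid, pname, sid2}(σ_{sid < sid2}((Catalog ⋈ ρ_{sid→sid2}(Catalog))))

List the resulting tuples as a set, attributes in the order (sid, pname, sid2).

ρ[sid→sid2]: schema becomes (sid2, pname); tuples unchanged.
Catalog ⋈ ρ_{sid→sid2}(Catalog) (natural join on pname): {(12, Delta, 12), (12, Delta, 21), (12, Delta, 32), (12, Delta, 9), (21, Delta, 12), (21, Delta, 21), (21, Delta, 32), (21, Delta, 9), (21, Zephyr, 21), (21, Zephyr, 34), (32, Delta, 12), (32, Delta, 21), (32, Delta, 32), (32, Delta, 9), (34, Zephyr, 21), (34, Zephyr, 34), (9, Delta, 12), (9, Delta, 21), (9, Delta, 32), (9, Delta, 9)}
Selection sid < sid2: {(12, Delta, 21), (12, Delta, 32), (21, Delta, 32), (21, Zephyr, 34), (9, Delta, 12), (9, Delta, 21), (9, Delta, 32)}
π_{sid, pname, sid2} gives {(12, Delta, 21), (12, Delta, 32), (21, Delta, 32), (21, Zephyr, 34), (9, Delta, 12), (9, Delta, 21), (9, Delta, 32)}.

{(12, Delta, 21), (12, Delta, 32), (21, Delta, 32), (21, Zephyr, 34), (9, Delta, 12), (9, Delta, 21), (9, Delta, 32)}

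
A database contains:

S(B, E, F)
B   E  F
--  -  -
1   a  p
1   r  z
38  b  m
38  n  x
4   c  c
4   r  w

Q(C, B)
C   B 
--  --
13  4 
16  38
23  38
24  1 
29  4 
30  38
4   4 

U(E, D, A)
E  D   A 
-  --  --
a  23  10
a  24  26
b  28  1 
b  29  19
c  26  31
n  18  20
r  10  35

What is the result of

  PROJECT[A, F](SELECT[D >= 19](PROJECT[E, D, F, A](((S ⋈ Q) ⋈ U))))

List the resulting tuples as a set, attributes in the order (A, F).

{(1, m), (10, p), (19, m), (26, p), (31, c)}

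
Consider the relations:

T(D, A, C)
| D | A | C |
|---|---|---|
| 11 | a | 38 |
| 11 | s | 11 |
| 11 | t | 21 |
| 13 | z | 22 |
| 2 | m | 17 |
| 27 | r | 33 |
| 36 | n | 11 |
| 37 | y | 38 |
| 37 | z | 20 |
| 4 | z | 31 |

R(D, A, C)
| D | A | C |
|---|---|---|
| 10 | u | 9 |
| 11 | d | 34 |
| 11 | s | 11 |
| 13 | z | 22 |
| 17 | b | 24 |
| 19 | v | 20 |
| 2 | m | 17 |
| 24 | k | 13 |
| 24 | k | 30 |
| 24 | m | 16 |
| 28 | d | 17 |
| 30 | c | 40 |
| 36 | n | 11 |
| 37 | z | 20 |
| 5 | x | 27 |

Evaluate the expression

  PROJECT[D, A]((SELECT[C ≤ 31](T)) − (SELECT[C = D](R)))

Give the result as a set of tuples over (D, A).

{(11, t), (13, z), (2, m), (36, n), (37, z), (4, z)}

Selection C ≤ 31: {(11, s, 11), (11, t, 21), (13, z, 22), (2, m, 17), (36, n, 11), (37, z, 20), (4, z, 31)}
Selection C = D: {(11, s, 11)}
Difference: {(11, s, 11), (11, t, 21), (13, z, 22), (2, m, 17), (36, n, 11), (37, z, 20), (4, z, 31)} with {(11, s, 11)} → {(11, t, 21), (13, z, 22), (2, m, 17), (36, n, 11), (37, z, 20), (4, z, 31)}
π_{D, A} gives {(11, t), (13, z), (2, m), (36, n), (37, z), (4, z)}.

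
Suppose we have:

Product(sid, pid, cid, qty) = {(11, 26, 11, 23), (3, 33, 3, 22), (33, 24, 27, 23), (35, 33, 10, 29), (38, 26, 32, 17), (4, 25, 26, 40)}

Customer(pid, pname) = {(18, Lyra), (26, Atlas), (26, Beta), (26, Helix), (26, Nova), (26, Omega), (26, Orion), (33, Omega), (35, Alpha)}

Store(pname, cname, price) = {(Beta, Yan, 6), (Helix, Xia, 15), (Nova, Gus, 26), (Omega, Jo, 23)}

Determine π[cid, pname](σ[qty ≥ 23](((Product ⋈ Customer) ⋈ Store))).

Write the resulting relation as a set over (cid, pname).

{(10, Omega), (11, Beta), (11, Helix), (11, Nova), (11, Omega)}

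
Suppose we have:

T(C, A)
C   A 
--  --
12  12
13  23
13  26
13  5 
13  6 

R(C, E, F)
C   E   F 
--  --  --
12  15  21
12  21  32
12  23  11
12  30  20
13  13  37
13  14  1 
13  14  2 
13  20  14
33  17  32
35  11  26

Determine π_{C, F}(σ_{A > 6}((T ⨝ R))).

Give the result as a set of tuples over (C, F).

{(12, 11), (12, 20), (12, 21), (12, 32), (13, 1), (13, 14), (13, 2), (13, 37)}

Joining T and R on C yields {(12, 12, 15, 21), (12, 12, 21, 32), (12, 12, 23, 11), (12, 12, 30, 20), (13, 23, 13, 37), (13, 23, 14, 1), (13, 23, 14, 2), (13, 23, 20, 14), (13, 26, 13, 37), (13, 26, 14, 1), (13, 26, 14, 2), (13, 26, 20, 14), (13, 5, 13, 37), (13, 5, 14, 1), (13, 5, 14, 2), (13, 5, 20, 14), (13, 6, 13, 37), (13, 6, 14, 1), (13, 6, 14, 2), (13, 6, 20, 14)}.
σ[A > 6]: keep tuples satisfying A > 6 → {(12, 12, 15, 21), (12, 12, 21, 32), (12, 12, 23, 11), (12, 12, 30, 20), (13, 23, 13, 37), (13, 23, 14, 1), (13, 23, 14, 2), (13, 23, 20, 14), (13, 26, 13, 37), (13, 26, 14, 1), (13, 26, 14, 2), (13, 26, 20, 14)}
π_{C, F} gives {(12, 11), (12, 20), (12, 21), (12, 32), (13, 1), (13, 14), (13, 2), (13, 37)} (4 duplicate(s) eliminated).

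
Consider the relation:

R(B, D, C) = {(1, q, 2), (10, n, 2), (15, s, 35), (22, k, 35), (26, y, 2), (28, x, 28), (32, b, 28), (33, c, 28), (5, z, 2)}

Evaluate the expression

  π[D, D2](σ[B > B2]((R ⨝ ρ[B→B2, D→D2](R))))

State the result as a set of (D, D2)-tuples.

{(b, x), (c, b), (c, x), (k, s), (n, q), (n, z), (y, n), (y, q), (y, z), (z, q)}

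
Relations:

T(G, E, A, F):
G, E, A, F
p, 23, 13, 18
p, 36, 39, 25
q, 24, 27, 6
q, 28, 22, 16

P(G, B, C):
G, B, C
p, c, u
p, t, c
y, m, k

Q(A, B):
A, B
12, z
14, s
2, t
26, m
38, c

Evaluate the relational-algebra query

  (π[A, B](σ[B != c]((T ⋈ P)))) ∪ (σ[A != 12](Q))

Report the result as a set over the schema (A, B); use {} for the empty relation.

T ⋈ P (natural join on G): {(p, 23, 13, 18, c, u), (p, 23, 13, 18, t, c), (p, 36, 39, 25, c, u), (p, 36, 39, 25, t, c)}
Apply σ_{B != c}; surviving tuples: {(p, 23, 13, 18, t, c), (p, 36, 39, 25, t, c)}
π_{A, B} gives {(13, t), (39, t)}.
Apply σ_{A != 12}; surviving tuples: {(14, s), (2, t), (26, m), (38, c)}
Union: {(13, t), (39, t)} with {(14, s), (2, t), (26, m), (38, c)} → {(13, t), (14, s), (2, t), (26, m), (38, c), (39, t)}

{(13, t), (14, s), (2, t), (26, m), (38, c), (39, t)}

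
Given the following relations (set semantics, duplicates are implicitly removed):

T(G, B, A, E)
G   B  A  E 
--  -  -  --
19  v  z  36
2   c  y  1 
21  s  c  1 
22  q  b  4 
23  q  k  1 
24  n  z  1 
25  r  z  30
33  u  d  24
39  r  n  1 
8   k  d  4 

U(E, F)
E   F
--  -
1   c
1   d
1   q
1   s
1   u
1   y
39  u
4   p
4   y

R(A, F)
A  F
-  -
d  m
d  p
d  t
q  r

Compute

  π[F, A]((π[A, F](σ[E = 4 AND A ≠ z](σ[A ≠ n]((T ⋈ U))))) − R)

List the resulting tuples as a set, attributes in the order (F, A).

{(p, b), (y, b), (y, d)}

Natural join on E: {(2, c, y, 1, c), (2, c, y, 1, d), (2, c, y, 1, q), (2, c, y, 1, s), (2, c, y, 1, u), (2, c, y, 1, y), (21, s, c, 1, c), (21, s, c, 1, d), (21, s, c, 1, q), (21, s, c, 1, s), (21, s, c, 1, u), (21, s, c, 1, y), (22, q, b, 4, p), (22, q, b, 4, y), (23, q, k, 1, c), (23, q, k, 1, d), (23, q, k, 1, q), (23, q, k, 1, s), (23, q, k, 1, u), (23, q, k, 1, y), (24, n, z, 1, c), (24, n, z, 1, d), (24, n, z, 1, q), (24, n, z, 1, s), (24, n, z, 1, u), (24, n, z, 1, y), (39, r, n, 1, c), (39, r, n, 1, d), (39, r, n, 1, q), (39, r, n, 1, s), (39, r, n, 1, u), (39, r, n, 1, y), (8, k, d, 4, p), (8, k, d, 4, y)}
Selection A ≠ n: {(2, c, y, 1, c), (2, c, y, 1, d), (2, c, y, 1, q), (2, c, y, 1, s), (2, c, y, 1, u), (2, c, y, 1, y), (21, s, c, 1, c), (21, s, c, 1, d), (21, s, c, 1, q), (21, s, c, 1, s), (21, s, c, 1, u), (21, s, c, 1, y), (22, q, b, 4, p), (22, q, b, 4, y), (23, q, k, 1, c), (23, q, k, 1, d), (23, q, k, 1, q), (23, q, k, 1, s), (23, q, k, 1, u), (23, q, k, 1, y), (24, n, z, 1, c), (24, n, z, 1, d), (24, n, z, 1, q), (24, n, z, 1, s), (24, n, z, 1, u), (24, n, z, 1, y), (8, k, d, 4, p), (8, k, d, 4, y)}
Selection E = 4 AND A ≠ z: {(22, q, b, 4, p), (22, q, b, 4, y), (8, k, d, 4, p), (8, k, d, 4, y)}
Projecting to A, F: {(b, p), (b, y), (d, p), (d, y)}
Difference: {(b, p), (b, y), (d, p), (d, y)} with {(d, m), (d, p), (d, t), (q, r)} → {(b, p), (b, y), (d, y)}
Projecting to F, A: {(p, b), (y, b), (y, d)}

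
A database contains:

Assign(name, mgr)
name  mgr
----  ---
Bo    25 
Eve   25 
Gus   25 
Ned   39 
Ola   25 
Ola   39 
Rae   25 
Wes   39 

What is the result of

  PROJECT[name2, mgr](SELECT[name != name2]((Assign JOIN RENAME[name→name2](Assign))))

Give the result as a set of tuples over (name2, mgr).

ρ[name→name2]: schema becomes (name2, mgr); tuples unchanged.
Joining Assign and RENAME[name→name2](Assign) on mgr yields {(Bo, 25, Bo), (Bo, 25, Eve), (Bo, 25, Gus), (Bo, 25, Ola), (Bo, 25, Rae), (Eve, 25, Bo), (Eve, 25, Eve), (Eve, 25, Gus), (Eve, 25, Ola), (Eve, 25, Rae), (Gus, 25, Bo), (Gus, 25, Eve), (Gus, 25, Gus), (Gus, 25, Ola), (Gus, 25, Rae), (Ned, 39, Ned), (Ned, 39, Ola), (Ned, 39, Wes), (Ola, 25, Bo), (Ola, 25, Eve), (Ola, 25, Gus), (Ola, 25, Ola), (Ola, 25, Rae), (Ola, 39, Ned), (Ola, 39, Ola), (Ola, 39, Wes), (Rae, 25, Bo), (Rae, 25, Eve), (Rae, 25, Gus), (Rae, 25, Ola), (Rae, 25, Rae), (Wes, 39, Ned), (Wes, 39, Ola), (Wes, 39, Wes)}.
σ[name != name2]: keep tuples satisfying name != name2 → {(Bo, 25, Eve), (Bo, 25, Gus), (Bo, 25, Ola), (Bo, 25, Rae), (Eve, 25, Bo), (Eve, 25, Gus), (Eve, 25, Ola), (Eve, 25, Rae), (Gus, 25, Bo), (Gus, 25, Eve), (Gus, 25, Ola), (Gus, 25, Rae), (Ned, 39, Ola), (Ned, 39, Wes), (Ola, 25, Bo), (Ola, 25, Eve), (Ola, 25, Gus), (Ola, 25, Rae), (Ola, 39, Ned), (Ola, 39, Wes), (Rae, 25, Bo), (Rae, 25, Eve), (Rae, 25, Gus), (Rae, 25, Ola), (Wes, 39, Ned), (Wes, 39, Ola)}
Projecting to name2, mgr (18 duplicate(s) eliminated): {(Bo, 25), (Eve, 25), (Gus, 25), (Ned, 39), (Ola, 25), (Ola, 39), (Rae, 25), (Wes, 39)}

{(Bo, 25), (Eve, 25), (Gus, 25), (Ned, 39), (Ola, 25), (Ola, 39), (Rae, 25), (Wes, 39)}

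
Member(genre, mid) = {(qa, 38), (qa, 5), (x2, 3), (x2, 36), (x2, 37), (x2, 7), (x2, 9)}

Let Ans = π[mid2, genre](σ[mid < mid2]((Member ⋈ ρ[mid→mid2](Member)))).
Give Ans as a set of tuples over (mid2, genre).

{(36, x2), (37, x2), (38, qa), (7, x2), (9, x2)}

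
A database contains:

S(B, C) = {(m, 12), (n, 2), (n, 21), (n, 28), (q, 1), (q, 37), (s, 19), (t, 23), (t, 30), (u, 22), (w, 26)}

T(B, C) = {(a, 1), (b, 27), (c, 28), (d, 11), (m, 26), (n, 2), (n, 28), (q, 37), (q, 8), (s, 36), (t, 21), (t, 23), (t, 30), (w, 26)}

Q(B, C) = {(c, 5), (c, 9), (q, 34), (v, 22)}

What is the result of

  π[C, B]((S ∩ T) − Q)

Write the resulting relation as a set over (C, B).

{(2, n), (23, t), (26, w), (28, n), (30, t), (37, q)}

Taking the intersection: {(n, 2), (n, 28), (q, 37), (t, 23), (t, 30), (w, 26)}
Taking the difference: {(n, 2), (n, 28), (q, 37), (t, 23), (t, 30), (w, 26)}
Keep only column(s) C, B: {(2, n), (23, t), (26, w), (28, n), (30, t), (37, q)}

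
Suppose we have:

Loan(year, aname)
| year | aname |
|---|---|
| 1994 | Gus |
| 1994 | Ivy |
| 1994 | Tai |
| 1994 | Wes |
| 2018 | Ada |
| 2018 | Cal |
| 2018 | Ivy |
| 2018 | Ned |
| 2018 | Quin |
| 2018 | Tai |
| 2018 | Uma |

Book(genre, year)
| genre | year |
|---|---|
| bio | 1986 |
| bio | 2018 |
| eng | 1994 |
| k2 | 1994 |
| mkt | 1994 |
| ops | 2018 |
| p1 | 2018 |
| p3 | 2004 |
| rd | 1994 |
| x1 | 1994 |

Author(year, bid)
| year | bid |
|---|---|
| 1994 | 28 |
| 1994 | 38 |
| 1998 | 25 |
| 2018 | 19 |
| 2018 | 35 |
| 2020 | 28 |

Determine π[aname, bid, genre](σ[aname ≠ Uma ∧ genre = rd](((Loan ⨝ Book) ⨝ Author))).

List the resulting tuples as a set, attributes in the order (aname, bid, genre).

{(Gus, 28, rd), (Gus, 38, rd), (Ivy, 28, rd), (Ivy, 38, rd), (Tai, 28, rd), (Tai, 38, rd), (Wes, 28, rd), (Wes, 38, rd)}

Joining Loan and Book on year yields {(1994, Gus, eng), (1994, Gus, k2), (1994, Gus, mkt), (1994, Gus, rd), (1994, Gus, x1), (1994, Ivy, eng), (1994, Ivy, k2), (1994, Ivy, mkt), (1994, Ivy, rd), (1994, Ivy, x1), (1994, Tai, eng), (1994, Tai, k2), (1994, Tai, mkt), (1994, Tai, rd), (1994, Tai, x1), (1994, Wes, eng), (1994, Wes, k2), (1994, Wes, mkt), (1994, Wes, rd), (1994, Wes, x1), (2018, Ada, bio), (2018, Ada, ops), (2018, Ada, p1), (2018, Cal, bio), (2018, Cal, ops), (2018, Cal, p1), (2018, Ivy, bio), (2018, Ivy, ops), (2018, Ivy, p1), (2018, Ned, bio), (2018, Ned, ops), (2018, Ned, p1), (2018, Quin, bio), (2018, Quin, ops), (2018, Quin, p1), (2018, Tai, bio), (2018, Tai, ops), (2018, Tai, p1), (2018, Uma, bio), (2018, Uma, ops), (2018, Uma, p1)}.
Joining (Loan ⨝ Book) and Author on year yields {(1994, Gus, eng, 28), (1994, Gus, eng, 38), (1994, Gus, k2, 28), (1994, Gus, k2, 38), (1994, Gus, mkt, 28), (1994, Gus, mkt, 38), (1994, Gus, rd, 28), (1994, Gus, rd, 38), (1994, Gus, x1, 28), (1994, Gus, x1, 38), (1994, Ivy, eng, 28), (1994, Ivy, eng, 38), (1994, Ivy, k2, 28), (1994, Ivy, k2, 38), (1994, Ivy, mkt, 28), (1994, Ivy, mkt, 38), (1994, Ivy, rd, 28), (1994, Ivy, rd, 38), (1994, Ivy, x1, 28), (1994, Ivy, x1, 38), (1994, Tai, eng, 28), (1994, Tai, eng, 38), (1994, Tai, k2, 28), (1994, Tai, k2, 38), (1994, Tai, mkt, 28), (1994, Tai, mkt, 38), (1994, Tai, rd, 28), (1994, Tai, rd, 38), (1994, Tai, x1, 28), (1994, Tai, x1, 38), (1994, Wes, eng, 28), (1994, Wes, eng, 38), (1994, Wes, k2, 28), (1994, Wes, k2, 38), (1994, Wes, mkt, 28), (1994, Wes, mkt, 38), (1994, Wes, rd, 28), (1994, Wes, rd, 38), (1994, Wes, x1, 28), (1994, Wes, x1, 38), (2018, Ada, bio, 19), (2018, Ada, bio, 35), (2018, Ada, ops, 19), (2018, Ada, ops, 35), (2018, Ada, p1, 19), (2018, Ada, p1, 35), (2018, Cal, bio, 19), (2018, Cal, bio, 35), (2018, Cal, ops, 19), (2018, Cal, ops, 35), (2018, Cal, p1, 19), (2018, Cal, p1, 35), (2018, Ivy, bio, 19), (2018, Ivy, bio, 35), (2018, Ivy, ops, 19), (2018, Ivy, ops, 35), (2018, Ivy, p1, 19), (2018, Ivy, p1, 35), (2018, Ned, bio, 19), (2018, Ned, bio, 35), (2018, Ned, ops, 19), (2018, Ned, ops, 35), (2018, Ned, p1, 19), (2018, Ned, p1, 35), (2018, Quin, bio, 19), (2018, Quin, bio, 35), (2018, Quin, ops, 19), (2018, Quin, ops, 35), (2018, Quin, p1, 19), (2018, Quin, p1, 35), (2018, Tai, bio, 19), (2018, Tai, bio, 35), (2018, Tai, ops, 19), (2018, Tai, ops, 35), (2018, Tai, p1, 19), (2018, Tai, p1, 35), (2018, Uma, bio, 19), (2018, Uma, bio, 35), (2018, Uma, ops, 19), (2018, Uma, ops, 35), (2018, Uma, p1, 19), (2018, Uma, p1, 35)}.
Apply σ_{aname ≠ Uma ∧ genre = rd}; surviving tuples: {(1994, Gus, rd, 28), (1994, Gus, rd, 38), (1994, Ivy, rd, 28), (1994, Ivy, rd, 38), (1994, Tai, rd, 28), (1994, Tai, rd, 38), (1994, Wes, rd, 28), (1994, Wes, rd, 38)}
π[aname, bid, genre]: project onto (aname, bid, genre) → {(Gus, 28, rd), (Gus, 38, rd), (Ivy, 28, rd), (Ivy, 38, rd), (Tai, 28, rd), (Tai, 38, rd), (Wes, 28, rd), (Wes, 38, rd)}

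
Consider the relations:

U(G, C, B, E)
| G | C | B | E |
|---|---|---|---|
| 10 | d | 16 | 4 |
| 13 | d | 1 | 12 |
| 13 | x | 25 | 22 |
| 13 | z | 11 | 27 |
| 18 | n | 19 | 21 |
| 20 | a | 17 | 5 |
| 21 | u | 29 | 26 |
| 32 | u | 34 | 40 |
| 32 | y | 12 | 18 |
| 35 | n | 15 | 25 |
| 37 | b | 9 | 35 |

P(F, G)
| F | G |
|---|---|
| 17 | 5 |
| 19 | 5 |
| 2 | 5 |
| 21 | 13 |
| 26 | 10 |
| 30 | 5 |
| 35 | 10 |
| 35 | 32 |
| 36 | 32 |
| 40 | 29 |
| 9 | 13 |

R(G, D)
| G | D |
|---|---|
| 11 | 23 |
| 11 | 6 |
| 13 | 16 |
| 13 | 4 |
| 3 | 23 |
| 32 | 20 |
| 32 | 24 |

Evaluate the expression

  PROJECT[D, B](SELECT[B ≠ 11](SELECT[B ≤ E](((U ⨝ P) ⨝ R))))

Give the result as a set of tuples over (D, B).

Natural join on G: {(10, d, 16, 4, 26), (10, d, 16, 4, 35), (13, d, 1, 12, 21), (13, d, 1, 12, 9), (13, x, 25, 22, 21), (13, x, 25, 22, 9), (13, z, 11, 27, 21), (13, z, 11, 27, 9), (32, u, 34, 40, 35), (32, u, 34, 40, 36), (32, y, 12, 18, 35), (32, y, 12, 18, 36)}
Natural join on G: {(13, d, 1, 12, 21, 16), (13, d, 1, 12, 21, 4), (13, d, 1, 12, 9, 16), (13, d, 1, 12, 9, 4), (13, x, 25, 22, 21, 16), (13, x, 25, 22, 21, 4), (13, x, 25, 22, 9, 16), (13, x, 25, 22, 9, 4), (13, z, 11, 27, 21, 16), (13, z, 11, 27, 21, 4), (13, z, 11, 27, 9, 16), (13, z, 11, 27, 9, 4), (32, u, 34, 40, 35, 20), (32, u, 34, 40, 35, 24), (32, u, 34, 40, 36, 20), (32, u, 34, 40, 36, 24), (32, y, 12, 18, 35, 20), (32, y, 12, 18, 35, 24), (32, y, 12, 18, 36, 20), (32, y, 12, 18, 36, 24)}
σ[B ≤ E]: keep tuples satisfying B ≤ E → {(13, d, 1, 12, 21, 16), (13, d, 1, 12, 21, 4), (13, d, 1, 12, 9, 16), (13, d, 1, 12, 9, 4), (13, z, 11, 27, 21, 16), (13, z, 11, 27, 21, 4), (13, z, 11, 27, 9, 16), (13, z, 11, 27, 9, 4), (32, u, 34, 40, 35, 20), (32, u, 34, 40, 35, 24), (32, u, 34, 40, 36, 20), (32, u, 34, 40, 36, 24), (32, y, 12, 18, 35, 20), (32, y, 12, 18, 35, 24), (32, y, 12, 18, 36, 20), (32, y, 12, 18, 36, 24)}
σ[B ≠ 11]: keep tuples satisfying B ≠ 11 → {(13, d, 1, 12, 21, 16), (13, d, 1, 12, 21, 4), (13, d, 1, 12, 9, 16), (13, d, 1, 12, 9, 4), (32, u, 34, 40, 35, 20), (32, u, 34, 40, 35, 24), (32, u, 34, 40, 36, 20), (32, u, 34, 40, 36, 24), (32, y, 12, 18, 35, 20), (32, y, 12, 18, 35, 24), (32, y, 12, 18, 36, 20), (32, y, 12, 18, 36, 24)}
Projecting to D, B (6 duplicate(s) eliminated): {(16, 1), (20, 12), (20, 34), (24, 12), (24, 34), (4, 1)}

{(16, 1), (20, 12), (20, 34), (24, 12), (24, 34), (4, 1)}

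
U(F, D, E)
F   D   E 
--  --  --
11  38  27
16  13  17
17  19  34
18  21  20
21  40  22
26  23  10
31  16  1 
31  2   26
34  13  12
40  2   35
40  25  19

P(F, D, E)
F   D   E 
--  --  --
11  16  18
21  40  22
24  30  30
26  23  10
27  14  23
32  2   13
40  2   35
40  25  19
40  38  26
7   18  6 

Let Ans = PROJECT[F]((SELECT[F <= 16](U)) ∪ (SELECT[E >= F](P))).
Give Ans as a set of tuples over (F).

{11, 16, 21, 24}

Selection F <= 16: {(11, 38, 27), (16, 13, 17)}
Selection E >= F: {(11, 16, 18), (21, 40, 22), (24, 30, 30)}
Union: {(11, 38, 27), (16, 13, 17)} with {(11, 16, 18), (21, 40, 22), (24, 30, 30)} → {(11, 16, 18), (11, 38, 27), (16, 13, 17), (21, 40, 22), (24, 30, 30)}
π[F]: project onto (F) (1 duplicate(s) eliminated) → {11, 16, 21, 24}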